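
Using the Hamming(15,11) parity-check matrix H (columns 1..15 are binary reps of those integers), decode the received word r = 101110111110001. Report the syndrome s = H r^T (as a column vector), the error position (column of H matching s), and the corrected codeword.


s = (1, 0, 1, 1)^T, error position = 11, corrected codeword c = 101110111100001

Compute s = H r^T mod 2 one row at a time:
  s_1 = 1 + 1 + 1 + 1 + 0 + 0 + 0 + 1 = 5 ≡ 1 (mod 2).
  s_2 = 1 + 1 + 0 + 1 + 0 + 0 + 0 + 1 = 4 ≡ 0 (mod 2).
  s_3 = 0 + 1 + 0 + 1 + 1 + 1 + 0 + 1 = 5 ≡ 1 (mod 2).
  s_4 = 1 + 1 + 1 + 1 + 1 + 1 + 0 + 1 = 7 ≡ 1 (mod 2).
s = (1, 0, 1, 1)^T — this equals column 11 of H (binary 1011), so error is at position 11.
Correct: flip bit 11 of r = 101110111110001 to get c = 101110111100001.


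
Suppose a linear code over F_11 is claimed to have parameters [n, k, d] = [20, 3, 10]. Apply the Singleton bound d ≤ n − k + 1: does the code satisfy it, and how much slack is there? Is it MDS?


Singleton RHS = n − k + 1 = 18, slack = 8, bound satisfied, not MDS.

Singleton bound: d ≤ n − k + 1.
Here n = 20, k = 3, so n − k + 1 = 18.
Given d = 10, check d ≤ 18: YES.
Slack = (n − k + 1) − d = 8.
The code is NOT MDS (slack = 8 > 0).
Description: the claimed parameters are [20, 3, 10]_11; such a code would be non-MDS.


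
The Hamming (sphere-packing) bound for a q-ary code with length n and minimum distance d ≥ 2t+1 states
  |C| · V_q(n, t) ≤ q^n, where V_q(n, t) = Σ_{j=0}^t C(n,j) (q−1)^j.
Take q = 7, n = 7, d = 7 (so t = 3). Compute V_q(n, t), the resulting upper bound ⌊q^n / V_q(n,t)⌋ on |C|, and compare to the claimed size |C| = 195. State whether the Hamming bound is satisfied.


V_q(n, t) = 8359, q^n = 823543, Hamming bound = 98, |C| = 195 > bound (violated).

Step 1: Compute V_q(n, t) = Σ_{j=0}^3 C(n, j) (q−1)^j.
  j = 0: C(7,0)·(6)^0 = 1·1 = 1.
  j = 1: C(7,1)·(6)^1 = 7·6 = 42.
  j = 2: C(7,2)·(6)^2 = 21·36 = 756.
  j = 3: C(7,3)·(6)^3 = 35·216 = 7560.
  V_q(n, t) = 1 + 42 + 756 + 7560 = 8359.
Step 2: q^n = 7^7 = 823543.
Step 3: Hamming bound ⌊q^n / V_q(n,t)⌋ = ⌊823543/8359⌋ = 98.
Step 4: Compare |C| = 195 to 98: violated.
The claimed |C| lies above the Hamming bound, so no 7-ary code of length 7 with d ≥ 7 can have 195 codewords.


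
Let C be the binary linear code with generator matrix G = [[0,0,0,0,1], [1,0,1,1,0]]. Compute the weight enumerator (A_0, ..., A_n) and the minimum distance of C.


Weight distribution: A_0 = 1, A_1 = 1, A_3 = 1, A_4 = 1. Minimum distance d = 1.

Enumerate all 2^2 = 4 messages m ∈ F_2^2.
For each, compute codeword c = mG in F_2^5, then tally its weight.
  m = 00 → c = 00000, weight = 0.
  m = 10 → c = 00001, weight = 1.
  m = 01 → c = 10110, weight = 3.
  m = 11 → c = 10111, weight = 4.
Tally weights:
  weight 0: 1 codewords.
  weight 1: 1 codewords.
  weight 3: 1 codewords.
  weight 4: 1 codewords.
Minimum distance d = smallest w > 0 with A_w > 0 = 1.
Sanity: Σ A_w = 4 = 2^2 = 4 ✓.


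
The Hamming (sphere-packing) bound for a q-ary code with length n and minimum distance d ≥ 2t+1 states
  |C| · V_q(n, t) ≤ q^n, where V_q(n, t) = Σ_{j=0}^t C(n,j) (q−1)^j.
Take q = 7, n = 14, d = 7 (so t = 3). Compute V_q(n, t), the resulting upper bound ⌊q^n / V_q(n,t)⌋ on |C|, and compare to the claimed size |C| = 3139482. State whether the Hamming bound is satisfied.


V_q(n, t) = 81985, q^n = 678223072849, Hamming bound = 8272526, |C| = 3139482 ≤ bound (satisfied).

Step 1: Compute V_q(n, t) = Σ_{j=0}^3 C(n, j) (q−1)^j.
  j = 0: C(14,0)·(6)^0 = 1·1 = 1.
  j = 1: C(14,1)·(6)^1 = 14·6 = 84.
  j = 2: C(14,2)·(6)^2 = 91·36 = 3276.
  j = 3: C(14,3)·(6)^3 = 364·216 = 78624.
  V_q(n, t) = 1 + 84 + 3276 + 78624 = 81985.
Step 2: q^n = 7^14 = 678223072849.
Step 3: Hamming bound ⌊q^n / V_q(n,t)⌋ = ⌊678223072849/81985⌋ = 8272526.
Step 4: Compare |C| = 3139482 to 8272526: satisfied.
The claimed |C| lies below the Hamming bound.


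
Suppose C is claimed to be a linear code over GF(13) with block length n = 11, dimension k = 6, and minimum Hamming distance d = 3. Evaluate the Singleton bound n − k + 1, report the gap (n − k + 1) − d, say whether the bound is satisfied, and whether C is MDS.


Singleton RHS = n − k + 1 = 6, slack = 3, bound satisfied, not MDS.

Singleton bound: d ≤ n − k + 1.
Here n = 11, k = 6, so n − k + 1 = 6.
Given d = 3, check d ≤ 6: YES.
Slack = (n − k + 1) − d = 3.
The code is NOT MDS (slack = 3 > 0).
Description: the claimed parameters are [11, 6, 3]_13; such a code would be non-MDS.


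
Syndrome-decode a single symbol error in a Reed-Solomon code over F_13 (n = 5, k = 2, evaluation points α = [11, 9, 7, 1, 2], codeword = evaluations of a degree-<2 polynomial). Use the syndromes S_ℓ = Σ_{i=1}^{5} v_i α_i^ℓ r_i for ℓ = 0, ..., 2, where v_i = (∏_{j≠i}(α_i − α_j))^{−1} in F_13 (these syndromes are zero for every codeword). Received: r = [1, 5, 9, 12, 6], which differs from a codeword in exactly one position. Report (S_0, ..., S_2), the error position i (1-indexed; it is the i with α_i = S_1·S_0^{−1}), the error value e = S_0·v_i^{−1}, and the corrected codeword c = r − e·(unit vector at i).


S = (9, 9, 9), error at position 4, error magnitude e = 4, c = [1, 5, 9, 8, 6].

Step 1: column multipliers v_i = (∏_{j≠i}(α_i − α_j))^{−1} mod 13.
  i = 1 (α = 11): (11−9)(11−7)(11−1)(11−2) = 2·4·10·9 = 720 ≡ 5, so v_1 = 5^{−1} = 8 (mod 13).
  i = 2 (α = 9): (9−11)(9−7)(9−1)(9−2) = (−2)·2·8·7 = −224 ≡ 10, so v_2 = 10^{−1} = 4 (mod 13).
  i = 3 (α = 7): (7−11)(7−9)(7−1)(7−2) = (−4)·(−2)·6·5 = 240 ≡ 6, so v_3 = 6^{−1} = 11 (mod 13).
  i = 4 (α = 1): (1−11)(1−9)(1−7)(1−2) = (−10)·(−8)·(−6)·(−1) = 480 ≡ 12, so v_4 = 12^{−1} = 12 (mod 13).
  i = 5 (α = 2): (2−11)(2−9)(2−7)(2−1) = (−9)·(−7)·(−5)·1 = −315 ≡ 10, so v_5 = 10^{−1} = 4 (mod 13).
  v = [8, 4, 11, 12, 4].
Step 2: syndromes of r = [1, 5, 9, 12, 6] (all sums mod 13).
  S_0 = Σ v_i r_i = 8·1 + 4·5 + 11·9 + 12·12 + 4·6 = 295 ≡ 9.
  S_1 = Σ v_i α_i r_i = 8·11·1 + 4·9·5 + 11·7·9 + 12·1·12 + 4·2·6 = 1153 ≡ 9.
  α_i^2 mod 13 = [4, 3, 10, 1, 4].
  S_2 = Σ v_i α_i^2 r_i = 8·4·1 + 4·3·5 + 11·10·9 + 12·1·12 + 4·4·6 = 1322 ≡ 9.
  S = (9, 9, 9) ≠ 0, so r is not a codeword (an error is present).
Step 3: locate the error. For a single error e at position i, S_ℓ = v_i·e·α_i^ℓ, so α_err = S_1/S_0.
  S_0^{−1} = 9^{−1} = 3 (mod 13), so α_err = 9·3 = 27 ≡ 1 = α_4. Error position i = 4.
  Consistency check: S_2/S_1 = 9·3 = 27 ≡ 1 = α_err ✓ (single-error assumption holds).
Step 4: error magnitude e = S_0/v_4 = S_0·∏_{j≠4}(α_4 − α_j) = 9·12 = 108 ≡ 4 (mod 13).
Step 5: correct position 4: c_4 = r_4 − e = 12 − 4 ≡ 8 (mod 13). Hence c = [1, 5, 9, 8, 6].
  Check: interpolating c through the α_i gives m(x) = 10 + 11·x (degree < 2) with m(α_i) = c_i for every i, so c is indeed a codeword.


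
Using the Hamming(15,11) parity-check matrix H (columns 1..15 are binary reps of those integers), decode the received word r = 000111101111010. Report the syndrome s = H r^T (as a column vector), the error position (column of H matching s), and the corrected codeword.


s = (1, 0, 1, 0)^T, error position = 10, corrected codeword c = 000111101011010

Compute s = H r^T mod 2 one row at a time:
  s_1 = 0 + 1 + 1 + 1 + 1 + 0 + 1 + 0 = 5 ≡ 1 (mod 2).
  s_2 = 1 + 1 + 1 + 1 + 1 + 0 + 1 + 0 = 6 ≡ 0 (mod 2).
  s_3 = 0 + 0 + 1 + 1 + 1 + 1 + 1 + 0 = 5 ≡ 1 (mod 2).
  s_4 = 0 + 0 + 1 + 1 + 1 + 1 + 0 + 0 = 4 ≡ 0 (mod 2).
s = (1, 0, 1, 0)^T — this equals column 10 of H (binary 1010), so error is at position 10.
Correct: flip bit 10 of r = 000111101111010 to get c = 000111101011010.


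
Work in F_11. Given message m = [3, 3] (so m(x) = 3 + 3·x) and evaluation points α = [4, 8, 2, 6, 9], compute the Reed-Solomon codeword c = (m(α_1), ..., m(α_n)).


c = [4, 5, 9, 10, 8]

Message polynomial: m(x) = 3 + 3·x (mod 11).
For each evaluation point α_i, compute m(α_i) mod 11:
  α_1 = 4: Horner steps 3 → 4, so m(4) = 4.
  α_2 = 8: Horner steps 3 → 5, so m(8) = 5.
  α_3 = 2: Horner steps 3 → 9, so m(2) = 9.
  α_4 = 6: Horner steps 3 → 10, so m(6) = 10.
  α_5 = 9: Horner steps 3 → 8, so m(9) = 8.
Codeword c = [4, 5, 9, 10, 8] ∈ F_11^5.


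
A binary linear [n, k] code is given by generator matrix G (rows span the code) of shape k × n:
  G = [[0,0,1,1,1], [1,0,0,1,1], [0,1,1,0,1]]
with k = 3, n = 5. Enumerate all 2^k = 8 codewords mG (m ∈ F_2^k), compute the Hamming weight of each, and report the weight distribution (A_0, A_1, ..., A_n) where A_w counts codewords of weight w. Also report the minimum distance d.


Weight distribution: A_0 = 1, A_2 = 2, A_3 = 4, A_4 = 1. Minimum distance d = 2.

Enumerate all 2^3 = 8 messages m ∈ F_2^3.
For each, compute codeword c = mG in F_2^5, then tally its weight.
  m = 000 → c = 00000, weight = 0.
  m = 100 → c = 00111, weight = 3.
  m = 010 → c = 10011, weight = 3.
  m = 110 → c = 10100, weight = 2.
  m = 001 → c = 01101, weight = 3.
  m = 101 → c = 01010, weight = 2.
  m = 011 → c = 11110, weight = 4.
  m = 111 → c = 11001, weight = 3.
Tally weights:
  weight 0: 1 codewords.
  weight 2: 2 codewords.
  weight 3: 4 codewords.
  weight 4: 1 codewords.
Minimum distance d = smallest w > 0 with A_w > 0 = 2.
Sanity: Σ A_w = 8 = 2^3 = 8 ✓.


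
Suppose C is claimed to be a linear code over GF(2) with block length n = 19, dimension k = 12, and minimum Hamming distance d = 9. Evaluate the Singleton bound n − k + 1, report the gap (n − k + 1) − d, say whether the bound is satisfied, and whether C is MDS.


Singleton RHS = n − k + 1 = 8, slack = -1, bound violated (no such code; not MDS).

Singleton bound: d ≤ n − k + 1.
Here n = 19, k = 12, so n − k + 1 = 8.
Given d = 9, check d ≤ 8: NO.
Slack = (n − k + 1) − d = -1.
The slack is negative: d = 9 exceeds n − k + 1 = 8 by 1, so the Singleton bound is violated and no linear [19, 12, 9]_2 code can exist. In particular it is not MDS (MDS requires d = n − k + 1 exactly).
Description: the claimed parameters are [19, 12, 9]_2; such a code would be impossible (violates the Singleton bound).


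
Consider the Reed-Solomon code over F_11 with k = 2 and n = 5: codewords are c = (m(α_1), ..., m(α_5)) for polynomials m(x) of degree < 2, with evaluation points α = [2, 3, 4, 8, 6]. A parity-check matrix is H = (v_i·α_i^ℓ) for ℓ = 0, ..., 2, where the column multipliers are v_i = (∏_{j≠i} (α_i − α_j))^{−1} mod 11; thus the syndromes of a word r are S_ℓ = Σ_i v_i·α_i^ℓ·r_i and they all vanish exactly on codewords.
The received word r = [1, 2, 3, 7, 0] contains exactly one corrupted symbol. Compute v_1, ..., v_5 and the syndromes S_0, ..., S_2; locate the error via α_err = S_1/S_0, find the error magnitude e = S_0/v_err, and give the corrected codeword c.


S = (4, 2, 1), error at position 5, error magnitude e = 6, c = [1, 2, 3, 7, 5].

Step 1: column multipliers v_i = (∏_{j≠i}(α_i − α_j))^{−1} mod 11.
  i = 1 (α = 2): (2−3)(2−4)(2−8)(2−6) = (−1)·(−2)·(−6)·(−4) = 48 ≡ 4, so v_1 = 4^{−1} = 3 (mod 11).
  i = 2 (α = 3): (3−2)(3−4)(3−8)(3−6) = 1·(−1)·(−5)·(−3) = −15 ≡ 7, so v_2 = 7^{−1} = 8 (mod 11).
  i = 3 (α = 4): (4−2)(4−3)(4−8)(4−6) = 2·1·(−4)·(−2) = 16 ≡ 5, so v_3 = 5^{−1} = 9 (mod 11).
  i = 4 (α = 8): (8−2)(8−3)(8−4)(8−6) = 6·5·4·2 = 240 ≡ 9, so v_4 = 9^{−1} = 5 (mod 11).
  i = 5 (α = 6): (6−2)(6−3)(6−4)(6−8) = 4·3·2·(−2) = −48 ≡ 7, so v_5 = 7^{−1} = 8 (mod 11).
  v = [3, 8, 9, 5, 8].
Step 2: syndromes of r = [1, 2, 3, 7, 0] (all sums mod 11).
  S_0 = Σ v_i r_i = 3·1 + 8·2 + 9·3 + 5·7 + 8·0 = 81 ≡ 4.
  S_1 = Σ v_i α_i r_i = 3·2·1 + 8·3·2 + 9·4·3 + 5·8·7 + 8·6·0 = 442 ≡ 2.
  α_i^2 mod 11 = [4, 9, 5, 9, 3].
  S_2 = Σ v_i α_i^2 r_i = 3·4·1 + 8·9·2 + 9·5·3 + 5·9·7 + 8·3·0 = 606 ≡ 1.
  S = (4, 2, 1) ≠ 0, so r is not a codeword (an error is present).
Step 3: locate the error. For a single error e at position i, S_ℓ = v_i·e·α_i^ℓ, so α_err = S_1/S_0.
  S_0^{−1} = 4^{−1} = 3 (mod 11), so α_err = 2·3 = 6 ≡ 6 = α_5. Error position i = 5.
  Consistency check: S_2/S_1 = 1·6 = 6 ≡ 6 = α_err ✓ (single-error assumption holds).
Step 4: error magnitude e = S_0/v_5 = S_0·∏_{j≠5}(α_5 − α_j) = 4·7 = 28 ≡ 6 (mod 11).
Step 5: correct position 5: c_5 = r_5 − e = 0 − 6 ≡ 5 (mod 11). Hence c = [1, 2, 3, 7, 5].
  Check: interpolating c through the α_i gives m(x) = 10 + 1·x (degree < 2) with m(α_i) = c_i for every i, so c is indeed a codeword.


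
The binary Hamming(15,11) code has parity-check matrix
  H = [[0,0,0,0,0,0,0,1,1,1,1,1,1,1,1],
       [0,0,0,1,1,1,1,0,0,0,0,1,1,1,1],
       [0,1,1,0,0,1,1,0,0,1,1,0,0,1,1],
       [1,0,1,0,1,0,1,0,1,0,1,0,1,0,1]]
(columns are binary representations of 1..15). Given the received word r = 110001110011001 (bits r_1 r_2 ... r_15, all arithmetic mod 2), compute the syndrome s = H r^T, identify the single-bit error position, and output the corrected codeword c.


s = (0, 0, 1, 0)^T, error position = 2, corrected codeword c = 100001110011001

Compute s = H r^T mod 2 one row at a time:
  s_1 = 1 + 0 + 0 + 1 + 1 + 0 + 0 + 1 = 4 ≡ 0 (mod 2).
  s_2 = 0 + 0 + 1 + 1 + 1 + 0 + 0 + 1 = 4 ≡ 0 (mod 2).
  s_3 = 1 + 0 + 1 + 1 + 0 + 1 + 0 + 1 = 5 ≡ 1 (mod 2).
  s_4 = 1 + 0 + 0 + 1 + 0 + 1 + 0 + 1 = 4 ≡ 0 (mod 2).
s = (0, 0, 1, 0)^T — this equals column 2 of H (binary 0010), so error is at position 2.
Correct: flip bit 2 of r = 110001110011001 to get c = 100001110011001.


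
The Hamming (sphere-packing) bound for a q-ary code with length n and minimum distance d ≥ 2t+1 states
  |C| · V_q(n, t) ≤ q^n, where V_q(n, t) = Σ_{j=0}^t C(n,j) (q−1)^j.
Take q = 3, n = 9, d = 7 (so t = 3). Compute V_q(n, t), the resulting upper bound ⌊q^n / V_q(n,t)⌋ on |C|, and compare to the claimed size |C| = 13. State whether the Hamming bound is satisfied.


V_q(n, t) = 835, q^n = 19683, Hamming bound = 23, |C| = 13 ≤ bound (satisfied).

Step 1: Compute V_q(n, t) = Σ_{j=0}^3 C(n, j) (q−1)^j.
  j = 0: C(9,0)·(2)^0 = 1·1 = 1.
  j = 1: C(9,1)·(2)^1 = 9·2 = 18.
  j = 2: C(9,2)·(2)^2 = 36·4 = 144.
  j = 3: C(9,3)·(2)^3 = 84·8 = 672.
  V_q(n, t) = 1 + 18 + 144 + 672 = 835.
Step 2: q^n = 3^9 = 19683.
Step 3: Hamming bound ⌊q^n / V_q(n,t)⌋ = ⌊19683/835⌋ = 23.
Step 4: Compare |C| = 13 to 23: satisfied.
The claimed |C| lies below the Hamming bound.


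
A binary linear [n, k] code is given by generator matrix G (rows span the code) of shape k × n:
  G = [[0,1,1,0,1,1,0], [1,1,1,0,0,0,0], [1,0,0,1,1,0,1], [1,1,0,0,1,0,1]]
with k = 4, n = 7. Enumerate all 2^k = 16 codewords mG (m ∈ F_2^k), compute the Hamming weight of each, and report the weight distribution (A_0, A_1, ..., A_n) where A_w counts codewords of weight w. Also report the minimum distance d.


Weight distribution: A_0 = 1, A_2 = 1, A_3 = 6, A_4 = 5, A_5 = 2, A_6 = 1. Minimum distance d = 2.

Enumerate all 2^4 = 16 messages m ∈ F_2^4.
For each, compute codeword c = mG in F_2^7, then tally its weight.
  m = 0000 → c = 0000000, weight = 0.
  m = 1000 → c = 0110110, weight = 4.
  m = 0100 → c = 1110000, weight = 3.
  m = 1100 → c = 1000110, weight = 3.
  m = 0010 → c = 1001101, weight = 4.
  m = 1010 → c = 1111011, weight = 6.
  m = 0110 → c = 0111101, weight = 5.
  m = 1110 → c = 0001011, weight = 3.
  m = 0001 → c = 1100101, weight = 4.
  m = 1001 → c = 1010011, weight = 4.
  m = 0101 → c = 0010101, weight = 3.
  m = 1101 → c = 0100011, weight = 3.
  m = 0011 → c = 0101000, weight = 2.
  m = 1011 → c = 0011110, weight = 4.
  m = 0111 → c = 1011000, weight = 3.
  m = 1111 → c = 1101110, weight = 5.
Tally weights:
  weight 0: 1 codewords.
  weight 2: 1 codewords.
  weight 3: 6 codewords.
  weight 4: 5 codewords.
  weight 5: 2 codewords.
  weight 6: 1 codewords.
Minimum distance d = smallest w > 0 with A_w > 0 = 2.
Sanity: Σ A_w = 16 = 2^4 = 16 ✓.


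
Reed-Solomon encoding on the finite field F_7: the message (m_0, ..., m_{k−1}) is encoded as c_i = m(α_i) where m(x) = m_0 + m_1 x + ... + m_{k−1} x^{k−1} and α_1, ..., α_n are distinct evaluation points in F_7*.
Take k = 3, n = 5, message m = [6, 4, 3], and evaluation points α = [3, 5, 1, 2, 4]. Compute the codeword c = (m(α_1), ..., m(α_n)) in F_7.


c = [3, 3, 6, 5, 0]

Message polynomial: m(x) = 6 + 4·x + 3·x^2 (mod 7).
For each evaluation point α_i, compute m(α_i) mod 7:
  α_1 = 3: Horner steps 3 → 6 → 3, so m(3) = 3.
  α_2 = 5: Horner steps 3 → 5 → 3, so m(5) = 3.
  α_3 = 1: Horner steps 3 → 0 → 6, so m(1) = 6.
  α_4 = 2: Horner steps 3 → 3 → 5, so m(2) = 5.
  α_5 = 4: Horner steps 3 → 2 → 0, so m(4) = 0.
Codeword c = [3, 3, 6, 5, 0] ∈ F_7^5.


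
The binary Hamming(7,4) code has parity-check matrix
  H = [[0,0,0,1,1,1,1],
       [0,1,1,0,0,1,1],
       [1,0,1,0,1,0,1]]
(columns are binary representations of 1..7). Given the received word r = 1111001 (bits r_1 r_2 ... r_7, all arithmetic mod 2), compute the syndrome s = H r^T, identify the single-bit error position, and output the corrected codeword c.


s = (0, 1, 1)^T, error position = 3, corrected codeword c = 1101001

Compute s = H r^T mod 2 one row at a time:
  s_1 = 1 + 0 + 0 + 1 = 2 ≡ 0 (mod 2).
  s_2 = 1 + 1 + 0 + 1 = 3 ≡ 1 (mod 2).
  s_3 = 1 + 1 + 0 + 1 = 3 ≡ 1 (mod 2).
s = (0, 1, 1)^T — this equals column 3 of H (binary 011), so error is at position 3.
Correct: flip bit 3 of r = 1111001 to get c = 1101001.


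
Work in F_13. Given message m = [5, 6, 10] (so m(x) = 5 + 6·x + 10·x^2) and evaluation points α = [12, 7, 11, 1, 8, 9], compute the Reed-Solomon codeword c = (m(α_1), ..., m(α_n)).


c = [9, 4, 7, 8, 4, 11]

Message polynomial: m(x) = 5 + 6·x + 10·x^2 (mod 13).
For each evaluation point α_i, compute m(α_i) mod 13:
  α_1 = 12: Horner steps 10 → 9 → 9, so m(12) = 9.
  α_2 = 7: Horner steps 10 → 11 → 4, so m(7) = 4.
  α_3 = 11: Horner steps 10 → 12 → 7, so m(11) = 7.
  α_4 = 1: Horner steps 10 → 3 → 8, so m(1) = 8.
  α_5 = 8: Horner steps 10 → 8 → 4, so m(8) = 4.
  α_6 = 9: Horner steps 10 → 5 → 11, so m(9) = 11.
Codeword c = [9, 4, 7, 8, 4, 11] ∈ F_13^6.


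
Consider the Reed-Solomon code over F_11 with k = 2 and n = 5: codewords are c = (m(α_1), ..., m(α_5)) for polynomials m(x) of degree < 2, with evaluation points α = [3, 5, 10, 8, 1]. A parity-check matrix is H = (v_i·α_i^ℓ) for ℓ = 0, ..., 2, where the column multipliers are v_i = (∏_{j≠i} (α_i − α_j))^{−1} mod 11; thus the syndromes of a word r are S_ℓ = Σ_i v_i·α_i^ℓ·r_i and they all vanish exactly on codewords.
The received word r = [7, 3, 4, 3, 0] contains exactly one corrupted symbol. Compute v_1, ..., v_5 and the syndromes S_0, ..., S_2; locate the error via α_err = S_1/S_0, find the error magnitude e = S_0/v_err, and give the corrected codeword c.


S = (5, 7, 1), error at position 4, error magnitude e = 6, c = [7, 3, 4, 8, 0].

Step 1: column multipliers v_i = (∏_{j≠i}(α_i − α_j))^{−1} mod 11.
  i = 1 (α = 3): (3−5)(3−10)(3−8)(3−1) = (−2)·(−7)·(−5)·2 = −140 ≡ 3, so v_1 = 3^{−1} = 4 (mod 11).
  i = 2 (α = 5): (5−3)(5−10)(5−8)(5−1) = 2·(−5)·(−3)·4 = 120 ≡ 10, so v_2 = 10^{−1} = 10 (mod 11).
  i = 3 (α = 10): (10−3)(10−5)(10−8)(10−1) = 7·5·2·9 = 630 ≡ 3, so v_3 = 3^{−1} = 4 (mod 11).
  i = 4 (α = 8): (8−3)(8−5)(8−10)(8−1) = 5·3·(−2)·7 = −210 ≡ 10, so v_4 = 10^{−1} = 10 (mod 11).
  i = 5 (α = 1): (1−3)(1−5)(1−10)(1−8) = (−2)·(−4)·(−9)·(−7) = 504 ≡ 9, so v_5 = 9^{−1} = 5 (mod 11).
  v = [4, 10, 4, 10, 5].
Step 2: syndromes of r = [7, 3, 4, 3, 0] (all sums mod 11).
  S_0 = Σ v_i r_i = 4·7 + 10·3 + 4·4 + 10·3 + 5·0 = 104 ≡ 5.
  S_1 = Σ v_i α_i r_i = 4·3·7 + 10·5·3 + 4·10·4 + 10·8·3 + 5·1·0 = 634 ≡ 7.
  α_i^2 mod 11 = [9, 3, 1, 9, 1].
  S_2 = Σ v_i α_i^2 r_i = 4·9·7 + 10·3·3 + 4·1·4 + 10·9·3 + 5·1·0 = 628 ≡ 1.
  S = (5, 7, 1) ≠ 0, so r is not a codeword (an error is present).
Step 3: locate the error. For a single error e at position i, S_ℓ = v_i·e·α_i^ℓ, so α_err = S_1/S_0.
  S_0^{−1} = 5^{−1} = 9 (mod 11), so α_err = 7·9 = 63 ≡ 8 = α_4. Error position i = 4.
  Consistency check: S_2/S_1 = 1·8 = 8 ≡ 8 = α_err ✓ (single-error assumption holds).
Step 4: error magnitude e = S_0/v_4 = S_0·∏_{j≠4}(α_4 − α_j) = 5·10 = 50 ≡ 6 (mod 11).
Step 5: correct position 4: c_4 = r_4 − e = 3 − 6 ≡ 8 (mod 11). Hence c = [7, 3, 4, 8, 0].
  Check: interpolating c through the α_i gives m(x) = 2 + 9·x (degree < 2) with m(α_i) = c_i for every i, so c is indeed a codeword.


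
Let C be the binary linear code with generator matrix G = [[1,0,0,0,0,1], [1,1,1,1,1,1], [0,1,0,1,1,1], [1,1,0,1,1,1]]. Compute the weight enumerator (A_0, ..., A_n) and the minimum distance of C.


Weight distribution: A_0 = 1, A_1 = 3, A_2 = 3, A_3 = 2, A_4 = 3, A_5 = 3, A_6 = 1. Minimum distance d = 1.

Enumerate all 2^4 = 16 messages m ∈ F_2^4.
For each, compute codeword c = mG in F_2^6, then tally its weight.
  m = 0000 → c = 000000, weight = 0.
  m = 1000 → c = 100001, weight = 2.
  m = 0100 → c = 111111, weight = 6.
  m = 1100 → c = 011110, weight = 4.
  m = 0010 → c = 010111, weight = 4.
  m = 1010 → c = 110110, weight = 4.
  m = 0110 → c = 101000, weight = 2.
  m = 1110 → c = 001001, weight = 2.
  m = 0001 → c = 110111, weight = 5.
  m = 1001 → c = 010110, weight = 3.
  m = 0101 → c = 001000, weight = 1.
  m = 1101 → c = 101001, weight = 3.
  m = 0011 → c = 100000, weight = 1.
  m = 1011 → c = 000001, weight = 1.
  m = 0111 → c = 011111, weight = 5.
  m = 1111 → c = 111110, weight = 5.
Tally weights:
  weight 0: 1 codewords.
  weight 1: 3 codewords.
  weight 2: 3 codewords.
  weight 3: 2 codewords.
  weight 4: 3 codewords.
  weight 5: 3 codewords.
  weight 6: 1 codewords.
Minimum distance d = smallest w > 0 with A_w > 0 = 1.
Sanity: Σ A_w = 16 = 2^4 = 16 ✓.


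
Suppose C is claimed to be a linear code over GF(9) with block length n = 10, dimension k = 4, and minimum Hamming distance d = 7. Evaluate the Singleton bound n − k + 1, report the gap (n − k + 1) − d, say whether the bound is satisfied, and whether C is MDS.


Singleton RHS = n − k + 1 = 7, slack = 0, bound satisfied, MDS.

Singleton bound: d ≤ n − k + 1.
Here n = 10, k = 4, so n − k + 1 = 7.
Given d = 7, check d ≤ 7: YES.
Slack = (n − k + 1) − d = 0.
The code is MDS (slack = 0).
Description: the claimed parameters are [10, 4, 7]_9; such a code would be MDS (meets Singleton bound).


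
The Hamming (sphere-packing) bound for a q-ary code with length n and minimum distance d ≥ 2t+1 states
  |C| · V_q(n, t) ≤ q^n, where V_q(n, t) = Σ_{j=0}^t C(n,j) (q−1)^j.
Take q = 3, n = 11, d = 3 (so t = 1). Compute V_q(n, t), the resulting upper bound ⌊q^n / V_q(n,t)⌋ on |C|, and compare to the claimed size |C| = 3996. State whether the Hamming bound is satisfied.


V_q(n, t) = 23, q^n = 177147, Hamming bound = 7702, |C| = 3996 ≤ bound (satisfied).

Step 1: Compute V_q(n, t) = Σ_{j=0}^1 C(n, j) (q−1)^j.
  j = 0: C(11,0)·(2)^0 = 1·1 = 1.
  j = 1: C(11,1)·(2)^1 = 11·2 = 22.
  V_q(n, t) = 1 + 22 = 23.
Step 2: q^n = 3^11 = 177147.
Step 3: Hamming bound ⌊q^n / V_q(n,t)⌋ = ⌊177147/23⌋ = 7702.
Step 4: Compare |C| = 3996 to 7702: satisfied.
The claimed |C| lies below the Hamming bound.


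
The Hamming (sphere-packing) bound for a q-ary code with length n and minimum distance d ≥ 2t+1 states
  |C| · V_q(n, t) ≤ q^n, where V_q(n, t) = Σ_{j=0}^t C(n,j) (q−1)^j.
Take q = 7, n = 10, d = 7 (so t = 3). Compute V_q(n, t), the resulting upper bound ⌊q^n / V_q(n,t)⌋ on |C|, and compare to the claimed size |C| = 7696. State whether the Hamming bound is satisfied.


V_q(n, t) = 27601, q^n = 282475249, Hamming bound = 10234, |C| = 7696 ≤ bound (satisfied).

Step 1: Compute V_q(n, t) = Σ_{j=0}^3 C(n, j) (q−1)^j.
  j = 0: C(10,0)·(6)^0 = 1·1 = 1.
  j = 1: C(10,1)·(6)^1 = 10·6 = 60.
  j = 2: C(10,2)·(6)^2 = 45·36 = 1620.
  j = 3: C(10,3)·(6)^3 = 120·216 = 25920.
  V_q(n, t) = 1 + 60 + 1620 + 25920 = 27601.
Step 2: q^n = 7^10 = 282475249.
Step 3: Hamming bound ⌊q^n / V_q(n,t)⌋ = ⌊282475249/27601⌋ = 10234.
Step 4: Compare |C| = 7696 to 10234: satisfied.
The claimed |C| lies below the Hamming bound.


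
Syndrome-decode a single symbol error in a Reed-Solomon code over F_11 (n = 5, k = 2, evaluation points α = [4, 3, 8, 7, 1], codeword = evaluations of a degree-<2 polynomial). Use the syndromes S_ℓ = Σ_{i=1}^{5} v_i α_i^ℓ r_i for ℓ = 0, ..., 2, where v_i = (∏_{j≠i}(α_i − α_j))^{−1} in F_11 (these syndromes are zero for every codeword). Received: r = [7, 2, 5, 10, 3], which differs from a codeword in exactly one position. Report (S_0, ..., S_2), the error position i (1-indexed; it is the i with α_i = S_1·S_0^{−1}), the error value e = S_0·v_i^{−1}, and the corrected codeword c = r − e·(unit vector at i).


S = (2, 3, 10), error at position 4, error magnitude e = 10, c = [7, 2, 5, 0, 3].

Step 1: column multipliers v_i = (∏_{j≠i}(α_i − α_j))^{−1} mod 11.
  i = 1 (α = 4): (4−3)(4−8)(4−7)(4−1) = 1·(−4)·(−3)·3 = 36 ≡ 3, so v_1 = 3^{−1} = 4 (mod 11).
  i = 2 (α = 3): (3−4)(3−8)(3−7)(3−1) = (−1)·(−5)·(−4)·2 = −40 ≡ 4, so v_2 = 4^{−1} = 3 (mod 11).
  i = 3 (α = 8): (8−4)(8−3)(8−7)(8−1) = 4·5·1·7 = 140 ≡ 8, so v_3 = 8^{−1} = 7 (mod 11).
  i = 4 (α = 7): (7−4)(7−3)(7−8)(7−1) = 3·4·(−1)·6 = −72 ≡ 5, so v_4 = 5^{−1} = 9 (mod 11).
  i = 5 (α = 1): (1−4)(1−3)(1−8)(1−7) = (−3)·(−2)·(−7)·(−6) = 252 ≡ 10, so v_5 = 10^{−1} = 10 (mod 11).
  v = [4, 3, 7, 9, 10].
Step 2: syndromes of r = [7, 2, 5, 10, 3] (all sums mod 11).
  S_0 = Σ v_i r_i = 4·7 + 3·2 + 7·5 + 9·10 + 10·3 = 189 ≡ 2.
  S_1 = Σ v_i α_i r_i = 4·4·7 + 3·3·2 + 7·8·5 + 9·7·10 + 10·1·3 = 1070 ≡ 3.
  α_i^2 mod 11 = [5, 9, 9, 5, 1].
  S_2 = Σ v_i α_i^2 r_i = 4·5·7 + 3·9·2 + 7·9·5 + 9·5·10 + 10·1·3 = 989 ≡ 10.
  S = (2, 3, 10) ≠ 0, so r is not a codeword (an error is present).
Step 3: locate the error. For a single error e at position i, S_ℓ = v_i·e·α_i^ℓ, so α_err = S_1/S_0.
  S_0^{−1} = 2^{−1} = 6 (mod 11), so α_err = 3·6 = 18 ≡ 7 = α_4. Error position i = 4.
  Consistency check: S_2/S_1 = 10·4 = 40 ≡ 7 = α_err ✓ (single-error assumption holds).
Step 4: error magnitude e = S_0/v_4 = S_0·∏_{j≠4}(α_4 − α_j) = 2·5 = 10 ≡ 10 (mod 11).
Step 5: correct position 4: c_4 = r_4 − e = 10 − 10 ≡ 0 (mod 11). Hence c = [7, 2, 5, 0, 3].
  Check: interpolating c through the α_i gives m(x) = 9 + 5·x (degree < 2) with m(α_i) = c_i for every i, so c is indeed a codeword.


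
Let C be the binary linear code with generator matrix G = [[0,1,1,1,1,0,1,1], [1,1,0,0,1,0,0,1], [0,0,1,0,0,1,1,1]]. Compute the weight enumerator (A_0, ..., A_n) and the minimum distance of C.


Weight distribution: A_0 = 1, A_4 = 5, A_6 = 2. Minimum distance d = 4.

Enumerate all 2^3 = 8 messages m ∈ F_2^3.
For each, compute codeword c = mG in F_2^8, then tally its weight.
  m = 000 → c = 00000000, weight = 0.
  m = 100 → c = 01111011, weight = 6.
  m = 010 → c = 11001001, weight = 4.
  m = 110 → c = 10110010, weight = 4.
  m = 001 → c = 00100111, weight = 4.
  m = 101 → c = 01011100, weight = 4.
  m = 011 → c = 11101110, weight = 6.
  m = 111 → c = 10010101, weight = 4.
Tally weights:
  weight 0: 1 codewords.
  weight 4: 5 codewords.
  weight 6: 2 codewords.
Minimum distance d = smallest w > 0 with A_w > 0 = 4.
Sanity: Σ A_w = 8 = 2^3 = 8 ✓.


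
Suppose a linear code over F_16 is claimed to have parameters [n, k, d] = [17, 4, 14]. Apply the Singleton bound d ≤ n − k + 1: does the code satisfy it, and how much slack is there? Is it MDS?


Singleton RHS = n − k + 1 = 14, slack = 0, bound satisfied, MDS.

Singleton bound: d ≤ n − k + 1.
Here n = 17, k = 4, so n − k + 1 = 14.
Given d = 14, check d ≤ 14: YES.
Slack = (n − k + 1) − d = 0.
The code is MDS (slack = 0).
Description: the claimed parameters are [17, 4, 14]_16; such a code would be MDS (meets Singleton bound).


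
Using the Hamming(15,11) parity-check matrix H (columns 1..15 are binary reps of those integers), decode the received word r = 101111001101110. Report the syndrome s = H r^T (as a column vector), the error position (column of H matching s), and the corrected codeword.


s = (1, 0, 0, 1)^T, error position = 9, corrected codeword c = 101111000101110

Compute s = H r^T mod 2 one row at a time:
  s_1 = 0 + 1 + 1 + 0 + 1 + 1 + 1 + 0 = 5 ≡ 1 (mod 2).
  s_2 = 1 + 1 + 1 + 0 + 1 + 1 + 1 + 0 = 6 ≡ 0 (mod 2).
  s_3 = 0 + 1 + 1 + 0 + 1 + 0 + 1 + 0 = 4 ≡ 0 (mod 2).
  s_4 = 1 + 1 + 1 + 0 + 1 + 0 + 1 + 0 = 5 ≡ 1 (mod 2).
s = (1, 0, 0, 1)^T — this equals column 9 of H (binary 1001), so error is at position 9.
Correct: flip bit 9 of r = 101111001101110 to get c = 101111000101110.


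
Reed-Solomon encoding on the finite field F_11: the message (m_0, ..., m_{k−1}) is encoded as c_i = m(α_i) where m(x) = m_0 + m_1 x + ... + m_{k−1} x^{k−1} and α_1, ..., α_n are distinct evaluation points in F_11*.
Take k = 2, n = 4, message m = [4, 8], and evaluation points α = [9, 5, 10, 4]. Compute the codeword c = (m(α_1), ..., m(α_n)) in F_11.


c = [10, 0, 7, 3]

Message polynomial: m(x) = 4 + 8·x (mod 11).
For each evaluation point α_i, compute m(α_i) mod 11:
  α_1 = 9: Horner steps 8 → 10, so m(9) = 10.
  α_2 = 5: Horner steps 8 → 0, so m(5) = 0.
  α_3 = 10: Horner steps 8 → 7, so m(10) = 7.
  α_4 = 4: Horner steps 8 → 3, so m(4) = 3.
Codeword c = [10, 0, 7, 3] ∈ F_11^4.


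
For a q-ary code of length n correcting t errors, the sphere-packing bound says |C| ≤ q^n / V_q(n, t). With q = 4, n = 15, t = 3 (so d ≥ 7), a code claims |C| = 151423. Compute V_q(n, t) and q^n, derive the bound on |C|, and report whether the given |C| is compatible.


V_q(n, t) = 13276, q^n = 1073741824, Hamming bound = 80878, |C| = 151423 > bound (violated).

Step 1: Compute V_q(n, t) = Σ_{j=0}^3 C(n, j) (q−1)^j.
  j = 0: C(15,0)·(3)^0 = 1·1 = 1.
  j = 1: C(15,1)·(3)^1 = 15·3 = 45.
  j = 2: C(15,2)·(3)^2 = 105·9 = 945.
  j = 3: C(15,3)·(3)^3 = 455·27 = 12285.
  V_q(n, t) = 1 + 45 + 945 + 12285 = 13276.
Step 2: q^n = 4^15 = 1073741824.
Step 3: Hamming bound ⌊q^n / V_q(n,t)⌋ = ⌊1073741824/13276⌋ = 80878.
Step 4: Compare |C| = 151423 to 80878: violated.
The claimed |C| lies above the Hamming bound, so no 4-ary code of length 15 with d ≥ 7 can have 151423 codewords.


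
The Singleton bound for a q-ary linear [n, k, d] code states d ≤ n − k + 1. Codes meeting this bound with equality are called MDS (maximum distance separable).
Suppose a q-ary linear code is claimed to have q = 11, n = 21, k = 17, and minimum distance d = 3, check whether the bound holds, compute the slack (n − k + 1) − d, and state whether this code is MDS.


Singleton RHS = n − k + 1 = 5, slack = 2, bound satisfied, not MDS.

Singleton bound: d ≤ n − k + 1.
Here n = 21, k = 17, so n − k + 1 = 5.
Given d = 3, check d ≤ 5: YES.
Slack = (n − k + 1) − d = 2.
The code is NOT MDS (slack = 2 > 0).
Description: the claimed parameters are [21, 17, 3]_11; such a code would be non-MDS.


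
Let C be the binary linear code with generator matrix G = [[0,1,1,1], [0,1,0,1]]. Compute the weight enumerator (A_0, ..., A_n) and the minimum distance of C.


Weight distribution: A_0 = 1, A_1 = 1, A_2 = 1, A_3 = 1. Minimum distance d = 1.

Enumerate all 2^2 = 4 messages m ∈ F_2^2.
For each, compute codeword c = mG in F_2^4, then tally its weight.
  m = 00 → c = 0000, weight = 0.
  m = 10 → c = 0111, weight = 3.
  m = 01 → c = 0101, weight = 2.
  m = 11 → c = 0010, weight = 1.
Tally weights:
  weight 0: 1 codewords.
  weight 1: 1 codewords.
  weight 2: 1 codewords.
  weight 3: 1 codewords.
Minimum distance d = smallest w > 0 with A_w > 0 = 1.
Sanity: Σ A_w = 4 = 2^2 = 4 ✓.


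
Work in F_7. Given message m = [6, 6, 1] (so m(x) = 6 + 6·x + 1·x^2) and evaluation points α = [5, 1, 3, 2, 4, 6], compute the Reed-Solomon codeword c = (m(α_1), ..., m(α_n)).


c = [5, 6, 5, 1, 4, 1]

Message polynomial: m(x) = 6 + 6·x + 1·x^2 (mod 7).
For each evaluation point α_i, compute m(α_i) mod 7:
  α_1 = 5: Horner steps 1 → 4 → 5, so m(5) = 5.
  α_2 = 1: Horner steps 1 → 0 → 6, so m(1) = 6.
  α_3 = 3: Horner steps 1 → 2 → 5, so m(3) = 5.
  α_4 = 2: Horner steps 1 → 1 → 1, so m(2) = 1.
  α_5 = 4: Horner steps 1 → 3 → 4, so m(4) = 4.
  α_6 = 6: Horner steps 1 → 5 → 1, so m(6) = 1.
Codeword c = [5, 6, 5, 1, 4, 1] ∈ F_7^6.


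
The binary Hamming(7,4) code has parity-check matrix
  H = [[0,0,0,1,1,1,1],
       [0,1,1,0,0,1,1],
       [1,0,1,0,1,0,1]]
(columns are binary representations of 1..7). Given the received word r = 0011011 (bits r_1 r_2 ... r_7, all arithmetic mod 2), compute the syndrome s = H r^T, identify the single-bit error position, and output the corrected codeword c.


s = (1, 1, 0)^T, error position = 6, corrected codeword c = 0011001

Compute s = H r^T mod 2 one row at a time:
  s_1 = 1 + 0 + 1 + 1 = 3 ≡ 1 (mod 2).
  s_2 = 0 + 1 + 1 + 1 = 3 ≡ 1 (mod 2).
  s_3 = 0 + 1 + 0 + 1 = 2 ≡ 0 (mod 2).
s = (1, 1, 0)^T — this equals column 6 of H (binary 110), so error is at position 6.
Correct: flip bit 6 of r = 0011011 to get c = 0011001.


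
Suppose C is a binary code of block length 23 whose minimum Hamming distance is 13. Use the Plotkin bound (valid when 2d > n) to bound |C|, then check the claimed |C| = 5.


Plotkin bound M ≤ 8; given |C| = 5 ≤ bound (satisfied).

Check applicability: 2d = 26, n = 23.
2d − n = 3 > 0, so Plotkin applies.
Compute d/(2d−n) = 13/3 ≈ 4.3333.
⌊d/(2d−n)⌋ = 4.
Plotkin bound: M ≤ 2·4 = 8.
Given |C| = 5, check: satisfied.
This |C| is below the Plotkin bound.


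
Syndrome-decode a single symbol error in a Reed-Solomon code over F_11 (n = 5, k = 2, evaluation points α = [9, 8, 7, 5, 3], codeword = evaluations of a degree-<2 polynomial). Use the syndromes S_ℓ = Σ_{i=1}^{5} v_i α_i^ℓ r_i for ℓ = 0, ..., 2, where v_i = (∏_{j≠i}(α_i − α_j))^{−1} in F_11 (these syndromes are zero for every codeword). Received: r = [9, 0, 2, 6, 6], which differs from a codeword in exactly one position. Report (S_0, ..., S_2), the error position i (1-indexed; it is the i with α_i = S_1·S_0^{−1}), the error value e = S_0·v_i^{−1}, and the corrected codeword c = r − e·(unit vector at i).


S = (2, 6, 7), error at position 5, error magnitude e = 7, c = [9, 0, 2, 6, 10].

Step 1: column multipliers v_i = (∏_{j≠i}(α_i − α_j))^{−1} mod 11.
  i = 1 (α = 9): (9−8)(9−7)(9−5)(9−3) = 1·2·4·6 = 48 ≡ 4, so v_1 = 4^{−1} = 3 (mod 11).
  i = 2 (α = 8): (8−9)(8−7)(8−5)(8−3) = (−1)·1·3·5 = −15 ≡ 7, so v_2 = 7^{−1} = 8 (mod 11).
  i = 3 (α = 7): (7−9)(7−8)(7−5)(7−3) = (−2)·(−1)·2·4 = 16 ≡ 5, so v_3 = 5^{−1} = 9 (mod 11).
  i = 4 (α = 5): (5−9)(5−8)(5−7)(5−3) = (−4)·(−3)·(−2)·2 = −48 ≡ 7, so v_4 = 7^{−1} = 8 (mod 11).
  i = 5 (α = 3): (3−9)(3−8)(3−7)(3−5) = (−6)·(−5)·(−4)·(−2) = 240 ≡ 9, so v_5 = 9^{−1} = 5 (mod 11).
  v = [3, 8, 9, 8, 5].
Step 2: syndromes of r = [9, 0, 2, 6, 6] (all sums mod 11).
  S_0 = Σ v_i r_i = 3·9 + 8·0 + 9·2 + 8·6 + 5·6 = 123 ≡ 2.
  S_1 = Σ v_i α_i r_i = 3·9·9 + 8·8·0 + 9·7·2 + 8·5·6 + 5·3·6 = 699 ≡ 6.
  α_i^2 mod 11 = [4, 9, 5, 3, 9].
  S_2 = Σ v_i α_i^2 r_i = 3·4·9 + 8·9·0 + 9·5·2 + 8·3·6 + 5·9·6 = 612 ≡ 7.
  S = (2, 6, 7) ≠ 0, so r is not a codeword (an error is present).
Step 3: locate the error. For a single error e at position i, S_ℓ = v_i·e·α_i^ℓ, so α_err = S_1/S_0.
  S_0^{−1} = 2^{−1} = 6 (mod 11), so α_err = 6·6 = 36 ≡ 3 = α_5. Error position i = 5.
  Consistency check: S_2/S_1 = 7·2 = 14 ≡ 3 = α_err ✓ (single-error assumption holds).
Step 4: error magnitude e = S_0/v_5 = S_0·∏_{j≠5}(α_5 − α_j) = 2·9 = 18 ≡ 7 (mod 11).
Step 5: correct position 5: c_5 = r_5 − e = 6 − 7 ≡ 10 (mod 11). Hence c = [9, 0, 2, 6, 10].
  Check: interpolating c through the α_i gives m(x) = 5 + 9·x (degree < 2) with m(α_i) = c_i for every i, so c is indeed a codeword.


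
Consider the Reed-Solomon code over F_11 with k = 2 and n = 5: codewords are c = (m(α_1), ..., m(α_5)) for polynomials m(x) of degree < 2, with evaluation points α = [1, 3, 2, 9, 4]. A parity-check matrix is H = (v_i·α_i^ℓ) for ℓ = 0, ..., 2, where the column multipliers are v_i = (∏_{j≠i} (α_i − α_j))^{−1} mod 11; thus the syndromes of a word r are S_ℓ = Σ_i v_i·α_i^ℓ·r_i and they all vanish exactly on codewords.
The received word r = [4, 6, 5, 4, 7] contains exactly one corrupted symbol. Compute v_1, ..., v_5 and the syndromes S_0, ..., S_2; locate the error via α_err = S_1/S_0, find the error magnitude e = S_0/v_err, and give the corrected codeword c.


S = (10, 2, 7), error at position 4, error magnitude e = 3, c = [4, 6, 5, 1, 7].

Step 1: column multipliers v_i = (∏_{j≠i}(α_i − α_j))^{−1} mod 11.
  i = 1 (α = 1): (1−3)(1−2)(1−9)(1−4) = (−2)·(−1)·(−8)·(−3) = 48 ≡ 4, so v_1 = 4^{−1} = 3 (mod 11).
  i = 2 (α = 3): (3−1)(3−2)(3−9)(3−4) = 2·1·(−6)·(−1) = 12 ≡ 1, so v_2 = 1^{−1} = 1 (mod 11).
  i = 3 (α = 2): (2−1)(2−3)(2−9)(2−4) = 1·(−1)·(−7)·(−2) = −14 ≡ 8, so v_3 = 8^{−1} = 7 (mod 11).
  i = 4 (α = 9): (9−1)(9−3)(9−2)(9−4) = 8·6·7·5 = 1680 ≡ 8, so v_4 = 8^{−1} = 7 (mod 11).
  i = 5 (α = 4): (4−1)(4−3)(4−2)(4−9) = 3·1·2·(−5) = −30 ≡ 3, so v_5 = 3^{−1} = 4 (mod 11).
  v = [3, 1, 7, 7, 4].
Step 2: syndromes of r = [4, 6, 5, 4, 7] (all sums mod 11).
  S_0 = Σ v_i r_i = 3·4 + 1·6 + 7·5 + 7·4 + 4·7 = 109 ≡ 10.
  S_1 = Σ v_i α_i r_i = 3·1·4 + 1·3·6 + 7·2·5 + 7·9·4 + 4·4·7 = 464 ≡ 2.
  α_i^2 mod 11 = [1, 9, 4, 4, 5].
  S_2 = Σ v_i α_i^2 r_i = 3·1·4 + 1·9·6 + 7·4·5 + 7·4·4 + 4·5·7 = 458 ≡ 7.
  S = (10, 2, 7) ≠ 0, so r is not a codeword (an error is present).
Step 3: locate the error. For a single error e at position i, S_ℓ = v_i·e·α_i^ℓ, so α_err = S_1/S_0.
  S_0^{−1} = 10^{−1} = 10 (mod 11), so α_err = 2·10 = 20 ≡ 9 = α_4. Error position i = 4.
  Consistency check: S_2/S_1 = 7·6 = 42 ≡ 9 = α_err ✓ (single-error assumption holds).
Step 4: error magnitude e = S_0/v_4 = S_0·∏_{j≠4}(α_4 − α_j) = 10·8 = 80 ≡ 3 (mod 11).
Step 5: correct position 4: c_4 = r_4 − e = 4 − 3 ≡ 1 (mod 11). Hence c = [4, 6, 5, 1, 7].
  Check: interpolating c through the α_i gives m(x) = 3 + 1·x (degree < 2) with m(α_i) = c_i for every i, so c is indeed a codeword.


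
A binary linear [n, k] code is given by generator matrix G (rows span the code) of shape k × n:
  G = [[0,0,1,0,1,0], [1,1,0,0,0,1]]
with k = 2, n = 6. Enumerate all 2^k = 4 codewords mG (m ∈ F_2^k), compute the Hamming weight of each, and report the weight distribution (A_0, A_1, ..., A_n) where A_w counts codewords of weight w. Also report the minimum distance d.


Weight distribution: A_0 = 1, A_2 = 1, A_3 = 1, A_5 = 1. Minimum distance d = 2.

Enumerate all 2^2 = 4 messages m ∈ F_2^2.
For each, compute codeword c = mG in F_2^6, then tally its weight.
  m = 00 → c = 000000, weight = 0.
  m = 10 → c = 001010, weight = 2.
  m = 01 → c = 110001, weight = 3.
  m = 11 → c = 111011, weight = 5.
Tally weights:
  weight 0: 1 codewords.
  weight 2: 1 codewords.
  weight 3: 1 codewords.
  weight 5: 1 codewords.
Minimum distance d = smallest w > 0 with A_w > 0 = 2.
Sanity: Σ A_w = 4 = 2^2 = 4 ✓.


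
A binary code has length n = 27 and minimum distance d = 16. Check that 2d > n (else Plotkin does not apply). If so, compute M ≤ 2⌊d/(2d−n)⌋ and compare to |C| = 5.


Plotkin bound M ≤ 6; given |C| = 5 ≤ bound (satisfied).

Check applicability: 2d = 32, n = 27.
2d − n = 5 > 0, so Plotkin applies.
Compute d/(2d−n) = 16/5 ≈ 3.2000.
⌊d/(2d−n)⌋ = 3.
Plotkin bound: M ≤ 2·3 = 6.
Given |C| = 5, check: satisfied.
This |C| is below the Plotkin bound.
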